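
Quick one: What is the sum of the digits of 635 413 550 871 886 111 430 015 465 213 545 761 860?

6+3+5+4+1+3+5+5+0+8+7+1+8+8+6+1+1+1+4+3+0+0+1+5+4+6+5+2+1+3+5+4+5+7+6+1+8+6+0 = 149

149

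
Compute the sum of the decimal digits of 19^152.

19^152 = 234718512829942168237789115628107386780860072116105768000481772477862155758310125071302105955207593945946527633822564373912246583031582060818244185344964704201522592611528077484453228622686187361
Sum of its 195 digits: 820.

820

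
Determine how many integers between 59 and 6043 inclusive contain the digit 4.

The integers in [59, 6043] that contain the digit 4: 64, 74, 84, 94, 104, 114, …, 6042, 6043.
2348 qualify.

2348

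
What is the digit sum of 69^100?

810

69^100 = 7672008471691308321071066626605013928338537894348224533521475028264329550816786808978760309585186703899449064122603437458392403958083638053276715250332939658832731748092602251909398001
Sum of its 184 digits: 810.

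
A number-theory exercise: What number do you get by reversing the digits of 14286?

68241

Reversing 14286 gives 68241.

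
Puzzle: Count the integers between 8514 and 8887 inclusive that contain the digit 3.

73

The integers in [8514, 8887] that contain the digit 3: 8523, 8530, 8531, 8532, 8533, 8534, …, 8873, 8883.
73 qualify.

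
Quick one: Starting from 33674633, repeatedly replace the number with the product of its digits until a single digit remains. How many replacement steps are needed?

33674633 → 81648 → 1536 → 90 → 0 (4 steps)

4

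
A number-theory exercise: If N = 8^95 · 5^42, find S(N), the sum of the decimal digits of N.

8^95 · 5^42 = 14134776518227074636666380005943348126619871175004951664972849610340958208000000000000000000000000000000000000000000
Sum of its 116 digits: 323.

323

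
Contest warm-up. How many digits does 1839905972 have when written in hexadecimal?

8

1839905972 in base 16 is 6DAABCB4, which has 8 digits.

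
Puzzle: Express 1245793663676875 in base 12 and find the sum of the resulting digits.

1245793663676875 in base 12 is B78831A93B04B7.
Digit sum: 11+7+8+8+3+1+10+9+3+11+0+4+11+7 = 93.

93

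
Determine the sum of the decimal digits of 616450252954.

49

6+1+6+4+5+0+2+5+2+9+5+4 = 49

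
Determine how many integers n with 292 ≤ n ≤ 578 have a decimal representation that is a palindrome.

The integers in [292, 578] that have a decimal representation that is a palindrome: 292, 303, 313, 323, 333, 343, …, 565, 575.
29 qualify.

29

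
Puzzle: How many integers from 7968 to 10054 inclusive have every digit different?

The integers in [7968, 10054] that have every digit different: 7968, 7980, 7981, 7982, 7983, 7984, …, 9875, 9876.
1016 qualify.

1016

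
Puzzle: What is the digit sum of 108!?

108! = 1324641819451828974499891837121832599810209360673358065686551152497461815091591578895743130235002378688844343005686404521144382704205360039762937774080000000000000000000000000
Sum of its 175 digits: 666.

666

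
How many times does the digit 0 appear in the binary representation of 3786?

3786 in base 2 is 111011001010.
The digit 0 appears 5 times.

5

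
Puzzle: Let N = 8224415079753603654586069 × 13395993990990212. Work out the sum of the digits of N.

8224415079753603654586069 × 13395993990990212 = 110174214987788559742629991643740290556628
Sum of its 42 digits: 203.

203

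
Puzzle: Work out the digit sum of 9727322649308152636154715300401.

116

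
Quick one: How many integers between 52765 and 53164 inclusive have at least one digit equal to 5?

400

The integers in [52765, 53164] that have at least one digit equal to 5: 52765, 52766, 52767, 52768, 52769, 52770, …, 53163, 53164.
400 qualify.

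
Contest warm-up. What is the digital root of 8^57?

The digital root of n equals n mod 9 (or 9 when 9 | n), so we need 8^57 mod 9.
8^57 ≡ 8 (mod 9), so the digital root is 8.

8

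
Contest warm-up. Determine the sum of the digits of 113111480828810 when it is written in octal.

51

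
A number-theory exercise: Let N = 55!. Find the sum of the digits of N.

55! = 12696403353658275925965100847566516959580321051449436762275840000000000000
Sum of its 74 digits: 279.

279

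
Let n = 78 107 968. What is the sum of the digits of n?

46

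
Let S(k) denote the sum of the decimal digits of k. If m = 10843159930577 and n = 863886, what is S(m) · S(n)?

S(10843159930577) = 1+0+8+4+3+1+5+9+9+3+0+5+7+7 = 62.
S(863886) = 8+6+3+8+8+6 = 39.
62 · 39 = 2418.

2418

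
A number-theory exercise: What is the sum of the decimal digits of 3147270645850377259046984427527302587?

168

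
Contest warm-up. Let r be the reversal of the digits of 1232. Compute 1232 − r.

-1089

Reverse of 1232 is 2321.
1232 − 2321 = -1089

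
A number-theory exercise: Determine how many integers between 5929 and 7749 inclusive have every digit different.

931

The integers in [5929, 7749] that have every digit different: 5930, 5931, 5932, 5934, 5936, 5937, …, 7695, 7698.
931 qualify.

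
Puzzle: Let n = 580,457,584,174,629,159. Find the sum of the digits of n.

90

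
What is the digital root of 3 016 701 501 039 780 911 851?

3+0+1+6+7+0+1+5+0+1+0+3+9+7+8+0+9+1+1+8+5+1 = 76
7+6 = 13
1+3 = 4

4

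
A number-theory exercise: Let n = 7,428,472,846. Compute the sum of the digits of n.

7+4+2+8+4+7+2+8+4+6 = 52

52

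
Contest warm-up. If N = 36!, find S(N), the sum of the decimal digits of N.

171

36! = 371993326789901217467999448150835200000000
Sum of its 42 digits: 171.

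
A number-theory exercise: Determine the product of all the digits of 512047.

0

5×1×2×0×4×7 = 0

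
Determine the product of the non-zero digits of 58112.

80

5×8×1×1×2 = 80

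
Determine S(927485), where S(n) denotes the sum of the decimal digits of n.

9+2+7+4+8+5 = 35

35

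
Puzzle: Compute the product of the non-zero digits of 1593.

135

1×5×9×3 = 135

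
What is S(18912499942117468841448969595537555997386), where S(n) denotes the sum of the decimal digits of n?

1+8+9+1+2+4+9+9+9+4+2+1+1+7+4+6+8+8+4+1+4+4+8+9+6+9+5+9+5+5+3+7+5+5+5+9+9+7+3+8+6 = 229

229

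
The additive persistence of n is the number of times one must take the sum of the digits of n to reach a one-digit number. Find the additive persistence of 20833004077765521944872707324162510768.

20833004077765521944872707324162510768 → 153 → 9 (2 steps)

2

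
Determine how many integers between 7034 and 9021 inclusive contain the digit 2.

533

The integers in [7034, 9021] that contain the digit 2: 7042, 7052, 7062, 7072, 7082, 7092, …, 9020, 9021.
533 qualify.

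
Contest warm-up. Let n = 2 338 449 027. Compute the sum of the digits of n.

2+3+3+8+4+4+9+0+2+7 = 42

42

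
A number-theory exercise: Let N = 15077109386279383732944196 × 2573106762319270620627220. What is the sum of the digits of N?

211

15077109386279383732944196 × 2573106762319270620627220 = 38795012118062830375453415783150514947298778615120
Sum of its 50 digits: 211.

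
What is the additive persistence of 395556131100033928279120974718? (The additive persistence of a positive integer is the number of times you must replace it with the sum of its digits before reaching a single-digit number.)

395556131100033928279120974718 → 121 → 4 (2 steps)

2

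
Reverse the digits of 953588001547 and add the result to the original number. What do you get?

1698688886906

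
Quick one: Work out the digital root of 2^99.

8

The digital root of n equals n mod 9 (or 9 when 9 | n), so we need 2^99 mod 9.
2^99 ≡ 8 (mod 9), so the digital root is 8.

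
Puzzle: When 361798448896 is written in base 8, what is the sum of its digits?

45

361798448896 in base 8 is 5207467433400.
Digit sum: 5+2+0+7+4+6+7+4+3+3+4+0+0 = 45.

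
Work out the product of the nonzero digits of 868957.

120960

8×6×8×9×5×7 = 120960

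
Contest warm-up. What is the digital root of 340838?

8

3+4+0+8+3+8 = 26
2+6 = 8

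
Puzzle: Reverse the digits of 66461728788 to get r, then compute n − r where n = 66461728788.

Reverse of 66461728788 is 88782716466.
66461728788 − 88782716466 = -22320987678

-22320987678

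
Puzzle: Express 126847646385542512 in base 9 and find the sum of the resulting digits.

72

126847646385542512 in base 9 is 754073216212778037.
Digit sum: 7+5+4+0+7+3+2+1+6+2+1+2+7+7+8+0+3+7 = 72.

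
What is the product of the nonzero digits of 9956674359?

55112400

9×9×5×6×6×7×4×3×5×9 = 55112400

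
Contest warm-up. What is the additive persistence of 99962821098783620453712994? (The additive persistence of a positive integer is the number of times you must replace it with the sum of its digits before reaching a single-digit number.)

99962821098783620453712994 → 133 → 7 (2 steps)

2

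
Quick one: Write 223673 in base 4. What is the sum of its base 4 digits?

223673 in base 4 is 312212321.
Digit sum: 3+1+2+2+1+2+3+2+1 = 17.

17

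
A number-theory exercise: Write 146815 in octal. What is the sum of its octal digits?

32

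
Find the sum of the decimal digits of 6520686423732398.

6+5+2+0+6+8+6+4+2+3+7+3+2+3+9+8 = 74

74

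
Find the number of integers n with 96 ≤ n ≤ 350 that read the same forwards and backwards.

26

The integers in [96, 350] that read the same forwards and backwards: 99, 101, 111, 121, 131, 141, …, 333, 343.
26 qualify.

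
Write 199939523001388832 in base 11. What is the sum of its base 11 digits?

199939523001388832 in base 11 is 43955991583742972.
Digit sum: 4+3+9+5+5+9+9+1+5+8+3+7+4+2+9+7+2 = 92.

92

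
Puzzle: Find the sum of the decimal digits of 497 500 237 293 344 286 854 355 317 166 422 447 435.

167

4+9+7+5+0+0+2+3+7+2+9+3+3+4+4+2+8+6+8+5+4+3+5+5+3+1+7+1+6+6+4+2+2+4+4+7+4+3+5 = 167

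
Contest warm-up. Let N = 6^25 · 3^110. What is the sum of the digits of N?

6^25 · 3^110 = 865205514391736292134844383974490066175995632758378949959002849147879424
Sum of its 72 digits: 360.

360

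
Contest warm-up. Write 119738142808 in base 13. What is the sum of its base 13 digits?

76

119738142808 in base 13 is B3A2B8299B.
Digit sum: 11+3+10+2+11+8+2+9+9+11 = 76.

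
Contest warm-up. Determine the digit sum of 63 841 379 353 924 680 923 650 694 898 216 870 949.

196

6+3+8+4+1+3+7+9+3+5+3+9+2+4+6+8+0+9+2+3+6+5+0+6+9+4+8+9+8+2+1+6+8+7+0+9+4+9 = 196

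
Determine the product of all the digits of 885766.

80640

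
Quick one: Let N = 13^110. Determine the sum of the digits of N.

565

13^110 = 341797399186042035027394120631466321910287364497286886852738358841330579862013991380742233214225094764227736945196195797849
Sum of its 123 digits: 565.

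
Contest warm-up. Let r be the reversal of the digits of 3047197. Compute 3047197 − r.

Reverse of 3047197 is 7917403.
3047197 − 7917403 = -4870206

-4870206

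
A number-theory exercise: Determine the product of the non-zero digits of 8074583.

26880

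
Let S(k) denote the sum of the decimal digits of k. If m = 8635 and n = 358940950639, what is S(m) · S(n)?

1342

S(8635) = 8+6+3+5 = 22.
S(358940950639) = 3+5+8+9+4+0+9+5+0+6+3+9 = 61.
22 · 61 = 1342.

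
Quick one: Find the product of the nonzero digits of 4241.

32

4×2×4×1 = 32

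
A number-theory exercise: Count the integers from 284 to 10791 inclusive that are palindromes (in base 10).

The integers in [284, 10791] that are palindromes (in base 10): 292, 303, 313, 323, 333, 343, …, 10601, 10701.
169 qualify.

169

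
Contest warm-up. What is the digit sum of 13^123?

640

13^123 = 103521923711427330139508660561111399310356231562909825053544787423528887795603512927942762680653876132399975884814583882073552996857463797
Sum of its 138 digits: 640.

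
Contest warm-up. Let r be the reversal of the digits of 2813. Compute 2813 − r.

-369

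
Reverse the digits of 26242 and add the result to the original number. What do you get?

50504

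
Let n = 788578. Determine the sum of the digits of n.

7+8+8+5+7+8 = 43

43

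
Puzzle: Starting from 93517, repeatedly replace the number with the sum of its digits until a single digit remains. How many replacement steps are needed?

93517 → 25 → 7 (2 steps)

2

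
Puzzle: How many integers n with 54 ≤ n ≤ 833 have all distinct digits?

The integers in [54, 833] that have all distinct digits: 54, 56, 57, 58, 59, 60, …, 831, 832.
572 qualify.

572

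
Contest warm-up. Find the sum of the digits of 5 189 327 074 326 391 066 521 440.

98

5+1+8+9+3+2+7+0+7+4+3+2+6+3+9+1+0+6+6+5+2+1+4+4+0 = 98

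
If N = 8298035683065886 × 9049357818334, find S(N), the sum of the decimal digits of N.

139

8298035683065886 × 9049357818334 = 75091894085366789601340753924
Sum of its 29 digits: 139.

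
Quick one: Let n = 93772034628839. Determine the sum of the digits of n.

9+3+7+7+2+0+3+4+6+2+8+8+3+9 = 71

71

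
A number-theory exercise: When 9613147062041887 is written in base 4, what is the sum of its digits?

9613147062041887 in base 4 is 202021301230313303213310133.
Digit sum: 2+0+2+0+2+1+3+0+1+2+3+0+3+1+3+3+0+3+2+1+3+3+1+0+1+3+3 = 46.

46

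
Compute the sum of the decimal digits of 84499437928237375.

8+4+4+9+9+4+3+7+9+2+8+2+3+7+3+7+5 = 94

94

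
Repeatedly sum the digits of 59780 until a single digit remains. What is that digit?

2

5+9+7+8+0 = 29
2+9 = 11
1+1 = 2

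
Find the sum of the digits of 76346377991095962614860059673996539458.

7+6+3+4+6+3+7+7+9+9+1+0+9+5+9+6+2+6+1+4+8+6+0+0+5+9+6+7+3+9+9+6+5+3+9+4+5+8 = 206

206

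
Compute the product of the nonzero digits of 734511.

7×3×4×5×1×1 = 420

420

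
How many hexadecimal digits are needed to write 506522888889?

10

506522888889 in base 16 is 75EF1DEAB9, which has 10 digits.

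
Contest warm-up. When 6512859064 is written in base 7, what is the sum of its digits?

6512859064 in base 7 is 320252250205.
Digit sum: 3+2+0+2+5+2+2+5+0+2+0+5 = 28.

28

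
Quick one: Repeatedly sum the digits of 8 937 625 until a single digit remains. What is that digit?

8+9+3+7+6+2+5 = 40
4+0 = 4

4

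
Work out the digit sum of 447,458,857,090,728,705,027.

4+4+7+4+5+8+8+5+7+0+9+0+7+2+8+7+0+5+0+2+7 = 99

99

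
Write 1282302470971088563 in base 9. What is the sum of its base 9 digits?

1282302470971088563 in base 9 is 8480048230371645534.
Digit sum: 8+4+8+0+0+4+8+2+3+0+3+7+1+6+4+5+5+3+4 = 75.

75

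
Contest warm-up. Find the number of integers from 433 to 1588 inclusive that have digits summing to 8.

44

The integers in [433, 1588] that have digits summing to 8: 440, 503, 512, 521, 530, 602, …, 1511, 1520.
44 qualify.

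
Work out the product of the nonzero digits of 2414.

2×4×1×4 = 32

32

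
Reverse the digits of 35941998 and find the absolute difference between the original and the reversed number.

53972955

Reverse of 35941998 is 89914953.
|35941998 − 89914953| = 53972955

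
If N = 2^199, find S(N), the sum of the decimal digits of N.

254

2^199 = 803469022129495137770981046170581301261101496891396417650688
Sum of its 60 digits: 254.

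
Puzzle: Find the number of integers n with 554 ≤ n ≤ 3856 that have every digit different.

The integers in [554, 3856] that have every digit different: 560, 561, 562, 563, 564, 567, …, 3854, 3856.
1753 qualify.

1753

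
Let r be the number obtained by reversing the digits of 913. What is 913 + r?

1232

Reverse of 913 is 319.
913 + 319 = 1232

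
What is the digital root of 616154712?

6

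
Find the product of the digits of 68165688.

552960

6×8×1×6×5×6×8×8 = 552960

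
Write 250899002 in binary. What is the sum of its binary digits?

16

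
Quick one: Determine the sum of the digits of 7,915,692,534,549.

7+9+1+5+6+9+2+5+3+4+5+4+9 = 69

69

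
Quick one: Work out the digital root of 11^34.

The digital root of n equals n mod 9 (or 9 when 9 | n), so we need 11^34 mod 9.
11^34 ≡ 7 (mod 9), so the digital root is 7.

7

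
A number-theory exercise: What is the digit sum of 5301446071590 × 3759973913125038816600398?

171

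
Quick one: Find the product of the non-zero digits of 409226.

864

4×9×2×2×6 = 864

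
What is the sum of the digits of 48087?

27

4+8+0+8+7 = 27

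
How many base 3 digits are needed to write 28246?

10

28246 in base 3 is 1102202011, which has 10 digits.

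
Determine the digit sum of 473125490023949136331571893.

112

4+7+3+1+2+5+4+9+0+0+2+3+9+4+9+1+3+6+3+3+1+5+7+1+8+9+3 = 112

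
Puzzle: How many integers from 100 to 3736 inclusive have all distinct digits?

The integers in [100, 3736] that have all distinct digits: 102, 103, 104, 105, 106, 107, …, 3728, 3729.
2013 qualify.

2013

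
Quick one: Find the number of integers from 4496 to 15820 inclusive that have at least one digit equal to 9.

3773

The integers in [4496, 15820] that have at least one digit equal to 9: 4496, 4497, 4498, 4499, 4509, 4519, …, 15809, 15819.
3773 qualify.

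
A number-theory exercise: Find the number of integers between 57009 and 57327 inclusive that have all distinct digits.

142

The integers in [57009, 57327] that have all distinct digits: 57012, 57013, 57014, 57016, 57018, 57019, …, 57324, 57326.
142 qualify.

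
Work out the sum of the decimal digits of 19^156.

919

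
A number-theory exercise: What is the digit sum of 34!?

34! = 295232799039604140847618609643520000000
Sum of its 39 digits: 144.

144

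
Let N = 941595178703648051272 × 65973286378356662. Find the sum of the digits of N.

941595178703648051272 × 65973286378356662 = 62120128377095690899516083694078774064
Sum of its 38 digits: 179.

179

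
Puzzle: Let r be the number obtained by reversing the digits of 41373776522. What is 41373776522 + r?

63941513836

Reverse of 41373776522 is 22567737314.
41373776522 + 22567737314 = 63941513836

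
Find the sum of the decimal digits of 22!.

72

22! = 1124000727777607680000
Sum of its 22 digits: 72.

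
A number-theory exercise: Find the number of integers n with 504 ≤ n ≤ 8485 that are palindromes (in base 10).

125

The integers in [504, 8485] that are palindromes (in base 10): 505, 515, 525, 535, 545, 555, …, 8338, 8448.
125 qualify.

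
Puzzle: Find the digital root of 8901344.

2

8+9+0+1+3+4+4 = 29
2+9 = 11
1+1 = 2
(Equivalently, 8901344 mod 9 = 2.)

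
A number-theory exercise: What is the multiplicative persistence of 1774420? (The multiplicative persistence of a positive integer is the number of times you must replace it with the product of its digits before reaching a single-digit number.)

1

1774420 → 0 (1 step)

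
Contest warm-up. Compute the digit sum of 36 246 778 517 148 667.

3+6+2+4+6+7+7+8+5+1+7+1+4+8+6+6+7 = 88

88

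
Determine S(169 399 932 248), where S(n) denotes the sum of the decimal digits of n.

65

1+6+9+3+9+9+9+3+2+2+4+8 = 65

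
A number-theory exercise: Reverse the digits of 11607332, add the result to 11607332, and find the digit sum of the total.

46

Reversal of 11607332 is 23370611; 11607332 + 23370611 = 34977943.
Digit sum of 34977943: 3+4+9+7+7+9+4+3 = 46.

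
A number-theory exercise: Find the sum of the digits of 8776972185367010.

77

8+7+7+6+9+7+2+1+8+5+3+6+7+0+1+0 = 77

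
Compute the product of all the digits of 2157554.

2×1×5×7×5×5×4 = 7000

7000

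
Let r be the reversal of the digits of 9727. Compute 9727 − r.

2448

Reverse of 9727 is 7279.
9727 − 7279 = 2448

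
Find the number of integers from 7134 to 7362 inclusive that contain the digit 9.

41

The integers in [7134, 7362] that contain the digit 9: 7139, 7149, 7159, 7169, 7179, 7189, …, 7349, 7359.
41 qualify.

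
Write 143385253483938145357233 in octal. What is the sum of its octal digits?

87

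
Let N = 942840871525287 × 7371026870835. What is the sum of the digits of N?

144

942840871525287 × 7371026870835 = 6949705398934380489185304645
Sum of its 28 digits: 144.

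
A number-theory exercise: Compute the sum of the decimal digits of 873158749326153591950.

101

8+7+3+1+5+8+7+4+9+3+2+6+1+5+3+5+9+1+9+5+0 = 101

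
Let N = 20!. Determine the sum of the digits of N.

54

20! = 2432902008176640000
Sum of its 19 digits: 54.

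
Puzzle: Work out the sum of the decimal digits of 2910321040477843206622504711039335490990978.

2+9+1+0+3+2+1+0+4+0+4+7+7+8+4+3+2+0+6+6+2+2+5+0+4+7+1+1+0+3+9+3+3+5+4+9+0+9+9+0+9+7+8 = 169

169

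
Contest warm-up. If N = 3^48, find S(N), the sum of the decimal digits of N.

117

3^48 = 79766443076872509863361
Sum of its 23 digits: 117.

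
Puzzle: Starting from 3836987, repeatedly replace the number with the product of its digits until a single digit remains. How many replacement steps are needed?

3836987 → 217728 → 1568 → 240 → 0 (4 steps)

4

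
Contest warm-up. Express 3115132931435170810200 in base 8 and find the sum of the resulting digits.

85

3115132931435170810200 in base 8 is 521574473007255250544530.
Digit sum: 5+2+1+5+7+4+4+7+3+0+0+7+2+5+5+2+5+0+5+4+4+5+3+0 = 85.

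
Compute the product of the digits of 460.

4×6×0 = 0

0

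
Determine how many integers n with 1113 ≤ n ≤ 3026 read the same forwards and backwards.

The integers in [1113, 3026] that read the same forwards and backwards: 1221, 1331, 1441, 1551, 1661, 1771, …, 2992, 3003.
19 qualify.

19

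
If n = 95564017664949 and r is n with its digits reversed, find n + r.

190510688711508

Reverse of 95564017664949 is 94946671046559.
95564017664949 + 94946671046559 = 190510688711508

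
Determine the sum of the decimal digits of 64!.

324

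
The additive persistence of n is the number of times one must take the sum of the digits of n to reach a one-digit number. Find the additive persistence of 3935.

3935 → 20 → 2 (2 steps)

2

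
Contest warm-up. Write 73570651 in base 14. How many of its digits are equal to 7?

1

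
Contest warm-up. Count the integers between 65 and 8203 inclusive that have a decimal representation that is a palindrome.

The integers in [65, 8203] that have a decimal representation that is a palindrome: 66, 77, 88, 99, 101, 111, …, 8008, 8118.
166 qualify.

166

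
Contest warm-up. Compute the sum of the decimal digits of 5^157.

5^157 = 54738221262688166832958186847262348878135232104551397334260479839444964167416429745571804232895374298095703125
Sum of its 110 digits: 509.

509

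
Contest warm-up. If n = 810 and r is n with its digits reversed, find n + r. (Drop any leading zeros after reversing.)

Reverse of 810 is 18.
810 + 18 = 828

828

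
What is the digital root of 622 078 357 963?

6+2+2+0+7+8+3+5+7+9+6+3 = 58
5+8 = 13
1+3 = 4

4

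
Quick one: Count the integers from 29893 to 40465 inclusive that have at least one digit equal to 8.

The integers in [29893, 40465] that have at least one digit equal to 8: 29893, 29894, 29895, 29896, 29897, 29898, …, 40448, 40458.
3547 qualify.

3547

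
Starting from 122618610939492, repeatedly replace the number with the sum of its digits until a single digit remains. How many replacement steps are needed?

2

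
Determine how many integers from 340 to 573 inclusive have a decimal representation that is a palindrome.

23

The integers in [340, 573] that have a decimal representation that is a palindrome: 343, 353, 363, 373, 383, 393, …, 555, 565.
23 qualify.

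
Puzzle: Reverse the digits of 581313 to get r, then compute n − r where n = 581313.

268128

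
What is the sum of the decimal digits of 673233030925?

43

6+7+3+2+3+3+0+3+0+9+2+5 = 43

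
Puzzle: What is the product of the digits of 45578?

5600

4×5×5×7×8 = 5600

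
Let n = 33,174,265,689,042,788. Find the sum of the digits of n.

3+3+1+7+4+2+6+5+6+8+9+0+4+2+7+8+8 = 83

83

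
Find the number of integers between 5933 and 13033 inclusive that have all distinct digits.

2726

The integers in [5933, 13033] that have all distinct digits: 5934, 5936, 5937, 5938, 5940, 5941, …, 13028, 13029.
2726 qualify.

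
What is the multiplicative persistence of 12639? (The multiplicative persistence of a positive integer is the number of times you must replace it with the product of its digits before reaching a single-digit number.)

3

12639 → 324 → 24 → 8 (3 steps)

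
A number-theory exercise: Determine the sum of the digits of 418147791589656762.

96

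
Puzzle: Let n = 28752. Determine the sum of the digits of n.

2+8+7+5+2 = 24

24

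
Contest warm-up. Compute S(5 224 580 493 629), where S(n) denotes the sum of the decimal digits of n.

59

5+2+2+4+5+8+0+4+9+3+6+2+9 = 59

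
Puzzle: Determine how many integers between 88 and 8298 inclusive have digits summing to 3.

16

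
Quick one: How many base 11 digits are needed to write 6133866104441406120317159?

24

6133866104441406120317159 in base 11 is 69396680A331008215661295, which has 24 digits.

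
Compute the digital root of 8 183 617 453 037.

2

8+1+8+3+6+1+7+4+5+3+0+3+7 = 56
5+6 = 11
1+1 = 2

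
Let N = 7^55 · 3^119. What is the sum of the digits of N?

7^55 · 3^119 = 18105958158917871321423639338780888189931819739012481201020754820552054558480645557767469712104100492381
Sum of its 104 digits: 450.

450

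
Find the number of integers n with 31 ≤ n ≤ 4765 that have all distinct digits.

The integers in [31, 4765] that have all distinct digits: 31, 32, 34, 35, 36, 37, …, 4763, 4765.
2598 qualify.

2598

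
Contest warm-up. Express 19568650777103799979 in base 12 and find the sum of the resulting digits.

19568650777103799979 in base 12 is 89A1424B0195108837.
Digit sum: 8+9+10+1+4+2+4+11+0+1+9+5+1+0+8+8+3+7 = 91.

91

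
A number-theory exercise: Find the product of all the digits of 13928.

432

1×3×9×2×8 = 432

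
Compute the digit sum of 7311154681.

7+3+1+1+1+5+4+6+8+1 = 37

37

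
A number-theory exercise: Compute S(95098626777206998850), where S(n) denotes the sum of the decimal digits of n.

9+5+0+9+8+6+2+6+7+7+7+2+0+6+9+9+8+8+5+0 = 113

113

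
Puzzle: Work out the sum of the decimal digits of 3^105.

225

3^105 = 125236737537878753441860054533045969266612127846243
Sum of its 51 digits: 225.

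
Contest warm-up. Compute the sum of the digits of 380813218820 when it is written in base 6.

380813218820 in base 6 is 450535420521112.
Digit sum: 4+5+0+5+3+5+4+2+0+5+2+1+1+1+2 = 40.

40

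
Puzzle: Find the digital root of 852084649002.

3

8+5+2+0+8+4+6+4+9+0+0+2 = 48
4+8 = 12
1+2 = 3
(Equivalently, 852084649002 mod 9 = 3.)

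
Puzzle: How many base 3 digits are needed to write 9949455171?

21

9949455171 in base 3 is 221200101122200122200, which has 21 digits.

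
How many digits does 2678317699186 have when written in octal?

14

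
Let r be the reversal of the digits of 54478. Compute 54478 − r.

Reverse of 54478 is 87445.
54478 − 87445 = -32967

-32967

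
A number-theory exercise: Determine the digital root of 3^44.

9

The digital root of n equals n mod 9 (or 9 when 9 | n), so we need 3^44 mod 9.
3^44 ≡ 0 (mod 9), so the digital root is 9.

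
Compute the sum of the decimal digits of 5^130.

427

5^130 = 7346839692639296924804603357639035486366659729825547009429698164240107871592044830322265625
Sum of its 91 digits: 427.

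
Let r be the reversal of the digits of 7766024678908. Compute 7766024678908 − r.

-332739527769

Reverse of 7766024678908 is 8098764206677.
7766024678908 − 8098764206677 = -332739527769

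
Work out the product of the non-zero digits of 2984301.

2×9×8×4×3×1 = 1728

1728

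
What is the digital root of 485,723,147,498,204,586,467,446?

1

4+8+5+7+2+3+1+4+7+4+9+8+2+0+4+5+8+6+4+6+7+4+4+6 = 118
1+1+8 = 10
1+0 = 1
(Equivalently, 485,723,147,498,204,586,467,446 mod 9 = 1.)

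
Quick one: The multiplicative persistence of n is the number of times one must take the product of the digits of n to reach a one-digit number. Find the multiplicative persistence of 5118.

2

5118 → 40 → 0 (2 steps)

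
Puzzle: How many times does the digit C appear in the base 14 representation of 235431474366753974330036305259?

235431474366753974330036305259 in base 14 is 5336687DDD95B9BC2D2282556B.
The digit C appears 1 time.

1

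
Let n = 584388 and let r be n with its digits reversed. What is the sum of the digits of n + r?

36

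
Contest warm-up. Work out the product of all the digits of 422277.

1568

4×2×2×2×7×7 = 1568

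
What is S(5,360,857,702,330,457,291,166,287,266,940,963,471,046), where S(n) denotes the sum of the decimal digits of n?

174

5+3+6+0+8+5+7+7+0+2+3+3+0+4+5+7+2+9+1+1+6+6+2+8+7+2+6+6+9+4+0+9+6+3+4+7+1+0+4+6 = 174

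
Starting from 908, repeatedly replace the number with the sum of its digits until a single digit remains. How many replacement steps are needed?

908 → 17 → 8 (2 steps)

2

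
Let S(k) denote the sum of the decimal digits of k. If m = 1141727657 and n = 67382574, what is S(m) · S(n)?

1722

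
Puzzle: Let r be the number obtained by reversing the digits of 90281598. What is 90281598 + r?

179799807

Reverse of 90281598 is 89518209.
90281598 + 89518209 = 179799807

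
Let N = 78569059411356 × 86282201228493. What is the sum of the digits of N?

78569059411356 × 86282201228493 = 6779111394464040166634966508
Sum of its 28 digits: 126.

126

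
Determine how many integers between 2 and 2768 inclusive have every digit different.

1618

The integers in [2, 2768] that have every digit different: 2, 3, 4, 5, 6, 7, …, 2765, 2768.
1618 qualify.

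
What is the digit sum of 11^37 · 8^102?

578

11^37 · 8^102 = 44331050628756159658151197819542251416304240994622662422970378106642271714018509712226370538958983734638499931051240679489765638144
Sum of its 131 digits: 578.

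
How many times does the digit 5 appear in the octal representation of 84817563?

1

84817563 in base 8 is 503433233.
The digit 5 appears 1 time.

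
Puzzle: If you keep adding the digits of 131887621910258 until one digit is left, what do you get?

1+3+1+8+8+7+6+2+1+9+1+0+2+5+8 = 62
6+2 = 8

8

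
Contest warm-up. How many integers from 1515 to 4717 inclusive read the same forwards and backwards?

The integers in [1515, 4717] that read the same forwards and backwards: 1551, 1661, 1771, 1881, 1991, 2002, …, 4554, 4664.
32 qualify.

32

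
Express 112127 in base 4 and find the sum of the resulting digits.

20

112127 in base 4 is 123113333.
Digit sum: 1+2+3+1+1+3+3+3+3 = 20.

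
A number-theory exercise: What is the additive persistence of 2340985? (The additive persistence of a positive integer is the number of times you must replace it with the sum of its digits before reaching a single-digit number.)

2340985 → 31 → 4 (2 steps)

2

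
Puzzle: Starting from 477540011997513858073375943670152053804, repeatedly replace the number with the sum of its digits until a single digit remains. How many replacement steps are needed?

3

477540011997513858073375943670152053804 → 166 → 13 → 4 (3 steps)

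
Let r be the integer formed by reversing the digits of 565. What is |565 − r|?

0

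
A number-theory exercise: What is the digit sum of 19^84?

19^84 = 260197116877105969295901581876340698090881996328247121654867528250661819610373144180117184501691957444080721
Sum of its 108 digits: 478.

478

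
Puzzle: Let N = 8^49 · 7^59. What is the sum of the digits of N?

410

8^49 · 7^59 = 12947732653300284169430706626985405136332192488783748029047634220619235255941285318449277435904
Sum of its 95 digits: 410.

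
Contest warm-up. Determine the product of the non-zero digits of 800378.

8×3×7×8 = 1344

1344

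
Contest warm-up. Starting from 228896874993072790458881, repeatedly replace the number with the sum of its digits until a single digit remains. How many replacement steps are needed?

228896874993072790458881 → 134 → 8 (2 steps)

2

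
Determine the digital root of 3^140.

9

The digital root of n equals n mod 9 (or 9 when 9 | n), so we need 3^140 mod 9.
3^140 ≡ 0 (mod 9), so the digital root is 9.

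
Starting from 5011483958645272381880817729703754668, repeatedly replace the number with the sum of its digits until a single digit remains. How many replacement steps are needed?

3

5011483958645272381880817729703754668 → 178 → 16 → 7 (3 steps)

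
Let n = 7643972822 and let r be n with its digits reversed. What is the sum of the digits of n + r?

Reversal of 7643972822 is 2282793467; 7643972822 + 2282793467 = 9926766289.
Digit sum of 9926766289: 9+9+2+6+7+6+6+2+8+9 = 64.

64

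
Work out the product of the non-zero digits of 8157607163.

8×1×5×7×6×7×1×6×3 = 211680

211680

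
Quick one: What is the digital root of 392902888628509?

7

3+9+2+9+0+2+8+8+8+6+2+8+5+0+9 = 79
7+9 = 16
1+6 = 7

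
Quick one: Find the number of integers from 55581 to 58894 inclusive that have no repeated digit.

The integers in [55581, 58894] that have no repeated digit: 56012, 56013, 56014, 56017, 56018, 56019, …, 58794, 58796.
966 qualify.

966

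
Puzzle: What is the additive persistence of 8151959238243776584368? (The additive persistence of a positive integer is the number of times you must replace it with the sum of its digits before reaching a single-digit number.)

8151959238243776584368 → 114 → 6 (2 steps)

2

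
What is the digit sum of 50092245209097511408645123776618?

129

5+0+0+9+2+2+4+5+2+0+9+0+9+7+5+1+1+4+0+8+6+4+5+1+2+3+7+7+6+6+1+8 = 129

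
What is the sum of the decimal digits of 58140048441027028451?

5+8+1+4+0+0+4+8+4+4+1+0+2+7+0+2+8+4+5+1 = 68

68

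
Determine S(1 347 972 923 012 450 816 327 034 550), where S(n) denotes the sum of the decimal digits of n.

1+3+4+7+9+7+2+9+2+3+0+1+2+4+5+0+8+1+6+3+2+7+0+3+4+5+5+0 = 103

103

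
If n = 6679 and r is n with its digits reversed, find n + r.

Reverse of 6679 is 9766.
6679 + 9766 = 16445

16445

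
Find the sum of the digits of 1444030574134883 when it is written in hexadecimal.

68

1444030574134883 in base 16 is 52156916A8663.
Digit sum: 5+2+1+5+6+9+1+6+10+8+6+6+3 = 68.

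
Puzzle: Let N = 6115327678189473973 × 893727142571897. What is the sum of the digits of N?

137

6115327678189473973 × 893727142571897 = 5465434331719111861546200762736781
Sum of its 34 digits: 137.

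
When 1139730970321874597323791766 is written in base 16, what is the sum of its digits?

1139730970321874597323791766 in base 16 is 3AEC36BB41F177613DCDD96.
Digit sum: 3+10+14+12+3+6+11+11+4+1+15+1+7+7+6+1+3+13+12+13+13+9+6 = 181.

181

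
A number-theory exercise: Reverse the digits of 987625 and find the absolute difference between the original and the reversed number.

Reverse of 987625 is 526789.
|987625 − 526789| = 460836

460836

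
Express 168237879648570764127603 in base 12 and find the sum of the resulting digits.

123

168237879648570764127603 in base 12 is 37A7232AA5534B64586183.
Digit sum: 3+7+10+7+2+3+2+10+10+5+5+3+4+11+6+4+5+8+6+1+8+3 = 123.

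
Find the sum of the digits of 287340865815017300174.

2+8+7+3+4+0+8+6+5+8+1+5+0+1+7+3+0+0+1+7+4 = 80

80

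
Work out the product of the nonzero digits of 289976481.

2×8×9×9×7×6×4×8×1 = 1741824

1741824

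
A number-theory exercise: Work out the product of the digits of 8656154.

8×6×5×6×1×5×4 = 28800

28800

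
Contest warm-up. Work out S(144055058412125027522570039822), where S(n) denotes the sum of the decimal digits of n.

101

1+4+4+0+5+5+0+5+8+4+1+2+1+2+5+0+2+7+5+2+2+5+7+0+0+3+9+8+2+2 = 101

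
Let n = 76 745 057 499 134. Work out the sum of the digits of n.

7+6+7+4+5+0+5+7+4+9+9+1+3+4 = 71

71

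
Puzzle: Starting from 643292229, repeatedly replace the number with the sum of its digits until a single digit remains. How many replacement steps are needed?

3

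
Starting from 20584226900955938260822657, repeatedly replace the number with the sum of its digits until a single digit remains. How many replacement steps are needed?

2

20584226900955938260822657 → 115 → 7 (2 steps)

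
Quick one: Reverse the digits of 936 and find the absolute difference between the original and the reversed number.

297

Reverse of 936 is 639.
|936 − 639| = 297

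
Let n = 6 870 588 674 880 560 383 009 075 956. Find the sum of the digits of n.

6+8+7+0+5+8+8+6+7+4+8+8+0+5+6+0+3+8+3+0+0+9+0+7+5+9+5+6 = 141

141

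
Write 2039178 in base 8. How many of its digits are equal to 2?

1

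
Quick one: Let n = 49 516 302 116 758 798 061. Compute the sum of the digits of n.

89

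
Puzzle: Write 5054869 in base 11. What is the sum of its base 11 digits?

5054869 in base 11 is 2942886.
Digit sum: 2+9+4+2+8+8+6 = 39.

39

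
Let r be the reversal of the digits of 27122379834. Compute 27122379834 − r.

-16774942338

Reverse of 27122379834 is 43897322172.
27122379834 − 43897322172 = -16774942338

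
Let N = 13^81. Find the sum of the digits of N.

13^81 = 1695944113566709517484636187661516861140855543234405659039410058251625487462691115859137613
Sum of its 91 digits: 397.

397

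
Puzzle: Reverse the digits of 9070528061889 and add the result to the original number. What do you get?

Reverse of 9070528061889 is 9881608250709.
9070528061889 + 9881608250709 = 18952136312598

18952136312598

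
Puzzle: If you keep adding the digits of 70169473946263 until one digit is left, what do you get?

4

7+0+1+6+9+4+7+3+9+4+6+2+6+3 = 67
6+7 = 13
1+3 = 4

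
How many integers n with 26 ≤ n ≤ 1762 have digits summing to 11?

The integers in [26, 1762] that have digits summing to 11: 29, 38, 47, 56, 65, 74, …, 1721, 1730.
127 qualify.

127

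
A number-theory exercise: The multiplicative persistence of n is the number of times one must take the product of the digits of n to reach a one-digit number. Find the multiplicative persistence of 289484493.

289484493 → 1990656 → 0 (2 steps)

2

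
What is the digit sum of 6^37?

135

6^37 = 61886548790943213277031694336
Sum of its 29 digits: 135.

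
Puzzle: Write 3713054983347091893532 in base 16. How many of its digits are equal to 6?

3713054983347091893532 in base 16 is C948FD3ABEE95D6D1C.
The digit 6 appears 1 time.

1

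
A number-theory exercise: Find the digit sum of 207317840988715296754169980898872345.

190

2+0+7+3+1+7+8+4+0+9+8+8+7+1+5+2+9+6+7+5+4+1+6+9+9+8+0+8+9+8+8+7+2+3+4+5 = 190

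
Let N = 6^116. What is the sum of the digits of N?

387

6^116 = 1843083641481566340707871945770164414220238549262930175649740122962600025094496746477715456
Sum of its 91 digits: 387.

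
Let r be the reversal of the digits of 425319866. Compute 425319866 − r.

Reverse of 425319866 is 668913524.
425319866 − 668913524 = -243593658

-243593658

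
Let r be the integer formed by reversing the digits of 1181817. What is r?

7181811

Reversing 1181817 gives 7181811.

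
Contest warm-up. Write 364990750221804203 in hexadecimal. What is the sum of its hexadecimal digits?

83

364990750221804203 in base 16 is 510B5274D4622AB.
Digit sum: 5+1+0+11+5+2+7+4+13+4+6+2+2+10+11 = 83.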